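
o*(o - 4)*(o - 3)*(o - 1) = o^4 - 8*o^3 + 19*o^2 - 12*o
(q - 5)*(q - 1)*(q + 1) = q^3 - 5*q^2 - q + 5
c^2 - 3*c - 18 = (c - 6)*(c + 3)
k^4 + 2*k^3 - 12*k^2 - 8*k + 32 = (k - 2)^2*(k + 2)*(k + 4)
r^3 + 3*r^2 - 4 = (r - 1)*(r + 2)^2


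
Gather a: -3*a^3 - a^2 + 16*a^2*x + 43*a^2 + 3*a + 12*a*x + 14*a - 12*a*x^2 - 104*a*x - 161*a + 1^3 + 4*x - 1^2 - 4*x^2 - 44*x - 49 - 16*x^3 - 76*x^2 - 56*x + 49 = -3*a^3 + a^2*(16*x + 42) + a*(-12*x^2 - 92*x - 144) - 16*x^3 - 80*x^2 - 96*x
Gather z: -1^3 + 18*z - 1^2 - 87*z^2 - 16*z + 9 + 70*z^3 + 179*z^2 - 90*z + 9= 70*z^3 + 92*z^2 - 88*z + 16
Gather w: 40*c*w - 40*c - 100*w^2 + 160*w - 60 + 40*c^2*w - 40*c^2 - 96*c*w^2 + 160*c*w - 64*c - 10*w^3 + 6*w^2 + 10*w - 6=-40*c^2 - 104*c - 10*w^3 + w^2*(-96*c - 94) + w*(40*c^2 + 200*c + 170) - 66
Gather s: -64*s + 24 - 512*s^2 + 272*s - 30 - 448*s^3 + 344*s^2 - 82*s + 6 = -448*s^3 - 168*s^2 + 126*s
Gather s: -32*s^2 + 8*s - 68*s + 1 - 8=-32*s^2 - 60*s - 7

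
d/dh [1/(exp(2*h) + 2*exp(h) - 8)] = -2*(exp(h) + 1)*exp(h)/(exp(2*h) + 2*exp(h) - 8)^2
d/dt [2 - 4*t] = -4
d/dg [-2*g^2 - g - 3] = -4*g - 1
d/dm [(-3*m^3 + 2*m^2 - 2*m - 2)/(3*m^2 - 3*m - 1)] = (-9*m^4 + 18*m^3 + 9*m^2 + 8*m - 4)/(9*m^4 - 18*m^3 + 3*m^2 + 6*m + 1)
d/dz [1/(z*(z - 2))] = 2*(1 - z)/(z^2*(z^2 - 4*z + 4))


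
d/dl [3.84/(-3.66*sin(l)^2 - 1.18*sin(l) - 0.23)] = (28.1088*sin(l) + 4.5312)*cos(l)/(3.66*sin(l)^2 + 1.18*sin(l) + 0.23)^2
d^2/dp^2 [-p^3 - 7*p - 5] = -6*p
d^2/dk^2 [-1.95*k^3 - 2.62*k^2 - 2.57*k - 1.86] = -11.7*k - 5.24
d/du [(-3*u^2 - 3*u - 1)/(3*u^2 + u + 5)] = 2*(3*u^2 - 12*u - 7)/(9*u^4 + 6*u^3 + 31*u^2 + 10*u + 25)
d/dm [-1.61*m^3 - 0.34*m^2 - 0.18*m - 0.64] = -4.83*m^2 - 0.68*m - 0.18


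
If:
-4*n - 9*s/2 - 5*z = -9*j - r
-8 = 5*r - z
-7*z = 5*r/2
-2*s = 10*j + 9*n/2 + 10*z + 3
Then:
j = 7*s/46 - 2192/12075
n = -18*s/23 - 1166/805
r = -112/75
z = 8/15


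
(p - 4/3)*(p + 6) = p^2 + 14*p/3 - 8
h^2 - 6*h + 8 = (h - 4)*(h - 2)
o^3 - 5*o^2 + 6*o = o*(o - 3)*(o - 2)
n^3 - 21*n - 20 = (n - 5)*(n + 1)*(n + 4)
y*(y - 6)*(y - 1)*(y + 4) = y^4 - 3*y^3 - 22*y^2 + 24*y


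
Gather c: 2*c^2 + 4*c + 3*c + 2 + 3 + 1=2*c^2 + 7*c + 6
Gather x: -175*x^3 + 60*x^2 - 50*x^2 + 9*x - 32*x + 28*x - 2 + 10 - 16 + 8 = -175*x^3 + 10*x^2 + 5*x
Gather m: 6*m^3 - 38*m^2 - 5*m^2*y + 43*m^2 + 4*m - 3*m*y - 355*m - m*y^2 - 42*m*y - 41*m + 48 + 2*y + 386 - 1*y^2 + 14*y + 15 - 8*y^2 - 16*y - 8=6*m^3 + m^2*(5 - 5*y) + m*(-y^2 - 45*y - 392) - 9*y^2 + 441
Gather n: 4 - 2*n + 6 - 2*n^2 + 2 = -2*n^2 - 2*n + 12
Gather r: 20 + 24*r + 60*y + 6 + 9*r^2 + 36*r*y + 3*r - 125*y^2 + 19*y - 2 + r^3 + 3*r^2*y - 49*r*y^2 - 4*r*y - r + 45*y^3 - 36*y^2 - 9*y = r^3 + r^2*(3*y + 9) + r*(-49*y^2 + 32*y + 26) + 45*y^3 - 161*y^2 + 70*y + 24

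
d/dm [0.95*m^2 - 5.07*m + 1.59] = 1.9*m - 5.07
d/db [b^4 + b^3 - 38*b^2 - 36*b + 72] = 4*b^3 + 3*b^2 - 76*b - 36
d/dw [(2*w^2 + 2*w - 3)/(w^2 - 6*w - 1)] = 2*(-7*w^2 + w - 10)/(w^4 - 12*w^3 + 34*w^2 + 12*w + 1)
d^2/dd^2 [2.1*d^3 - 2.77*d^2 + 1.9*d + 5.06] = 12.6*d - 5.54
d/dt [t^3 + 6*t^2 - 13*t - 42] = 3*t^2 + 12*t - 13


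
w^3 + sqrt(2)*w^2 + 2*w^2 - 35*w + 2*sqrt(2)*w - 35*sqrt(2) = (w - 5)*(w + 7)*(w + sqrt(2))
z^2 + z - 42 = (z - 6)*(z + 7)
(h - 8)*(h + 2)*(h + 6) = h^3 - 52*h - 96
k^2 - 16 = (k - 4)*(k + 4)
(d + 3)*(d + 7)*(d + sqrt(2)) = d^3 + sqrt(2)*d^2 + 10*d^2 + 10*sqrt(2)*d + 21*d + 21*sqrt(2)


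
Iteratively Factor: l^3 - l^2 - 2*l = (l)*(l^2 - l - 2) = l*(l + 1)*(l - 2)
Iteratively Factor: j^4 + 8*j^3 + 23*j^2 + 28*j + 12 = (j + 2)*(j^3 + 6*j^2 + 11*j + 6) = (j + 1)*(j + 2)*(j^2 + 5*j + 6) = (j + 1)*(j + 2)*(j + 3)*(j + 2)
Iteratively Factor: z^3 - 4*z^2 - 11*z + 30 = (z - 2)*(z^2 - 2*z - 15) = (z - 2)*(z + 3)*(z - 5)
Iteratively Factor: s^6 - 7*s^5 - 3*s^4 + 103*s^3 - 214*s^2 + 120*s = (s - 2)*(s^5 - 5*s^4 - 13*s^3 + 77*s^2 - 60*s) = (s - 3)*(s - 2)*(s^4 - 2*s^3 - 19*s^2 + 20*s) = (s - 3)*(s - 2)*(s + 4)*(s^3 - 6*s^2 + 5*s) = (s - 3)*(s - 2)*(s - 1)*(s + 4)*(s^2 - 5*s) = (s - 5)*(s - 3)*(s - 2)*(s - 1)*(s + 4)*(s)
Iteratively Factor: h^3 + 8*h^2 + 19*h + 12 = (h + 3)*(h^2 + 5*h + 4) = (h + 1)*(h + 3)*(h + 4)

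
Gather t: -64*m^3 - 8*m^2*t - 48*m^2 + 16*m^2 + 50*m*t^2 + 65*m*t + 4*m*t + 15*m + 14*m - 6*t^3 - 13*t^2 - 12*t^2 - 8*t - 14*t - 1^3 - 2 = -64*m^3 - 32*m^2 + 29*m - 6*t^3 + t^2*(50*m - 25) + t*(-8*m^2 + 69*m - 22) - 3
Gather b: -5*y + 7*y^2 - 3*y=7*y^2 - 8*y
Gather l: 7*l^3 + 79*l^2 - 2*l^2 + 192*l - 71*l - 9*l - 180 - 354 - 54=7*l^3 + 77*l^2 + 112*l - 588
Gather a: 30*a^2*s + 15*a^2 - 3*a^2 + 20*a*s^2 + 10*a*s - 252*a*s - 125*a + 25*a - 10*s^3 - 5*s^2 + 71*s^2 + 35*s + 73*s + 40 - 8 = a^2*(30*s + 12) + a*(20*s^2 - 242*s - 100) - 10*s^3 + 66*s^2 + 108*s + 32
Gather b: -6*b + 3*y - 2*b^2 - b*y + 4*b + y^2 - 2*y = -2*b^2 + b*(-y - 2) + y^2 + y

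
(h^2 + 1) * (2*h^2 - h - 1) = 2*h^4 - h^3 + h^2 - h - 1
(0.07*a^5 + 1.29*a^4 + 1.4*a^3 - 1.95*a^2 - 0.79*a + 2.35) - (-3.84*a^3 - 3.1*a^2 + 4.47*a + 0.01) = 0.07*a^5 + 1.29*a^4 + 5.24*a^3 + 1.15*a^2 - 5.26*a + 2.34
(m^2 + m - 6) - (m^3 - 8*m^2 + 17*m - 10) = -m^3 + 9*m^2 - 16*m + 4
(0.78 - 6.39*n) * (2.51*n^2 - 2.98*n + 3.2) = -16.0389*n^3 + 21.0*n^2 - 22.7724*n + 2.496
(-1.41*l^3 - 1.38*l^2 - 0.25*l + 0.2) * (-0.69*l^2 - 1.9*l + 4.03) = 0.9729*l^5 + 3.6312*l^4 - 2.8878*l^3 - 5.2244*l^2 - 1.3875*l + 0.806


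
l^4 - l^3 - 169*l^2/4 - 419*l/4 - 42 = (l - 8)*(l + 1/2)*(l + 3)*(l + 7/2)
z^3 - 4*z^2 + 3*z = z*(z - 3)*(z - 1)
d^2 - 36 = (d - 6)*(d + 6)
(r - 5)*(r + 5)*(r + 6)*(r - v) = r^4 - r^3*v + 6*r^3 - 6*r^2*v - 25*r^2 + 25*r*v - 150*r + 150*v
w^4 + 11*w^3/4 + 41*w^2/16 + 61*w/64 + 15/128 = (w + 1/4)*(w + 1/2)*(w + 3/4)*(w + 5/4)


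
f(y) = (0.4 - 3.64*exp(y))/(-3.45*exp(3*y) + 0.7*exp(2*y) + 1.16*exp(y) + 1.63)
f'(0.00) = -15865.75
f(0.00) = -81.00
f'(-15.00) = 0.00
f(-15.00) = 0.25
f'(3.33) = -0.00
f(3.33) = 0.00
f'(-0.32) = -4.05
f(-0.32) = -1.48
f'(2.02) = -0.04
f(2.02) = 0.02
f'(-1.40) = -0.44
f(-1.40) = -0.26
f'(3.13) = -0.00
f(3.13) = 0.00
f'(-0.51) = -1.75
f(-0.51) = -0.97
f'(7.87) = -0.00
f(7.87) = 0.00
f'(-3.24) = -0.09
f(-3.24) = 0.15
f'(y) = (0.4 - 3.64*exp(y))*(10.35*exp(3*y) - 1.4*exp(2*y) - 1.16*exp(y))/(-3.45*exp(3*y) + 0.7*exp(2*y) + 1.16*exp(y) + 1.63)^2 - 3.64*exp(y)/(-3.45*exp(3*y) + 0.7*exp(2*y) + 1.16*exp(y) + 1.63)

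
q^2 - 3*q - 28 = (q - 7)*(q + 4)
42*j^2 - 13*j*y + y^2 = (-7*j + y)*(-6*j + y)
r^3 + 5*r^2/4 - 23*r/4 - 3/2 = (r - 2)*(r + 1/4)*(r + 3)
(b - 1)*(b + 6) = b^2 + 5*b - 6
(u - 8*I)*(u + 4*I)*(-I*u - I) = -I*u^3 - 4*u^2 - I*u^2 - 4*u - 32*I*u - 32*I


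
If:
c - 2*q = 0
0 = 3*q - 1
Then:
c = 2/3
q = 1/3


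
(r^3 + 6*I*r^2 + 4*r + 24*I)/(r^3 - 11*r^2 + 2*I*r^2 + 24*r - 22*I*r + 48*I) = (r^2 + 4*I*r + 12)/(r^2 - 11*r + 24)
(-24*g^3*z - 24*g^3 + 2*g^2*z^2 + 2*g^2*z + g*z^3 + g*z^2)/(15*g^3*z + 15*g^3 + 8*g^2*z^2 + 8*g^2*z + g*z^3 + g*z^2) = (-24*g^2 + 2*g*z + z^2)/(15*g^2 + 8*g*z + z^2)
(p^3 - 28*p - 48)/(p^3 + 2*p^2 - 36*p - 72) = (p + 4)/(p + 6)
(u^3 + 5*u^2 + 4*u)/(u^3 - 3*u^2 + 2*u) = (u^2 + 5*u + 4)/(u^2 - 3*u + 2)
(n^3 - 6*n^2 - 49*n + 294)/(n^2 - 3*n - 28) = (n^2 + n - 42)/(n + 4)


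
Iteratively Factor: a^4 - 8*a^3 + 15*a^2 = (a - 3)*(a^3 - 5*a^2) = (a - 5)*(a - 3)*(a^2) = a*(a - 5)*(a - 3)*(a)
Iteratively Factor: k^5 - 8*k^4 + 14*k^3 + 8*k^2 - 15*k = (k + 1)*(k^4 - 9*k^3 + 23*k^2 - 15*k) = k*(k + 1)*(k^3 - 9*k^2 + 23*k - 15) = k*(k - 5)*(k + 1)*(k^2 - 4*k + 3) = k*(k - 5)*(k - 1)*(k + 1)*(k - 3)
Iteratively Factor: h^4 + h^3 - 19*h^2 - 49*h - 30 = (h - 5)*(h^3 + 6*h^2 + 11*h + 6) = (h - 5)*(h + 3)*(h^2 + 3*h + 2) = (h - 5)*(h + 2)*(h + 3)*(h + 1)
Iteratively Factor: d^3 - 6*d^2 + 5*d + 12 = (d - 4)*(d^2 - 2*d - 3) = (d - 4)*(d - 3)*(d + 1)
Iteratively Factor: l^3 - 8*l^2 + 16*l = (l - 4)*(l^2 - 4*l) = l*(l - 4)*(l - 4)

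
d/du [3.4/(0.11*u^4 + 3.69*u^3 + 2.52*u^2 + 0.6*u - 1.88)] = (-1.496*u^3 - 37.638*u^2 - 17.136*u - 2.04)/(0.11*u^4 + 3.69*u^3 + 2.52*u^2 + 0.6*u - 1.88)^2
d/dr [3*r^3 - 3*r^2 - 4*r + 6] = 9*r^2 - 6*r - 4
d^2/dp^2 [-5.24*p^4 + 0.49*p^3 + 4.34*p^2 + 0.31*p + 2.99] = -62.88*p^2 + 2.94*p + 8.68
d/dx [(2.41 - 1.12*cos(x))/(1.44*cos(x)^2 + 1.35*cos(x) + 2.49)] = (-1.6128*cos(x)^2 + 6.9408*cos(x) + 6.0423)*sin(x)/(2.0736*cos(x)^4 + 3.888*cos(x)^3 + 8.9937*cos(x)^2 + 6.723*cos(x) + 6.2001)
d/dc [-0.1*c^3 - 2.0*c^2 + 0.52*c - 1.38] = -0.3*c^2 - 4.0*c + 0.52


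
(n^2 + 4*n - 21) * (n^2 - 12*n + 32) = n^4 - 8*n^3 - 37*n^2 + 380*n - 672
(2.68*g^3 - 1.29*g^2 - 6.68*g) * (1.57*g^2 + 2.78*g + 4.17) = 4.2076*g^5 + 5.4251*g^4 - 2.8982*g^3 - 23.9497*g^2 - 27.8556*g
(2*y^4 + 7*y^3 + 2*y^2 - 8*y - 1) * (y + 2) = 2*y^5 + 11*y^4 + 16*y^3 - 4*y^2 - 17*y - 2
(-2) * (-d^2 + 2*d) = 2*d^2 - 4*d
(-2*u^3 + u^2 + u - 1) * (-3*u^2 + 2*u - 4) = 6*u^5 - 7*u^4 + 7*u^3 + u^2 - 6*u + 4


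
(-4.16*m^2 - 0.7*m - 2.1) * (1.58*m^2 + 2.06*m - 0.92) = -6.5728*m^4 - 9.6756*m^3 - 0.9328*m^2 - 3.682*m + 1.932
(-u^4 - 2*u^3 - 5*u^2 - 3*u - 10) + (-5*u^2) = -u^4 - 2*u^3 - 10*u^2 - 3*u - 10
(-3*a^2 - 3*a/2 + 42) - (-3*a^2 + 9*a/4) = 42 - 15*a/4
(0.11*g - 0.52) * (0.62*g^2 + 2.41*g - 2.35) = 0.0682*g^3 - 0.0573*g^2 - 1.5117*g + 1.222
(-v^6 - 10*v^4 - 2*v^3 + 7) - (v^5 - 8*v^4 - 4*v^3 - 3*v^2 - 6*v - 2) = -v^6 - v^5 - 2*v^4 + 2*v^3 + 3*v^2 + 6*v + 9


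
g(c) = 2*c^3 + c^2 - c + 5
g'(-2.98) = 46.32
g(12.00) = 3593.00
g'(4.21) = 113.76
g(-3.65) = -75.28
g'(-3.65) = 71.64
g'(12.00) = 887.00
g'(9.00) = 503.00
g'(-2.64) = 35.54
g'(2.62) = 45.43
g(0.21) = 4.85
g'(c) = 6*c^2 + 2*c - 1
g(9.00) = 1535.00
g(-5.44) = -281.94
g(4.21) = 167.75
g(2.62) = 45.21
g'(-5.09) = 144.27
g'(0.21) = -0.32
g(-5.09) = -227.75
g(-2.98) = -36.07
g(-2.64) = -22.19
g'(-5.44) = 165.68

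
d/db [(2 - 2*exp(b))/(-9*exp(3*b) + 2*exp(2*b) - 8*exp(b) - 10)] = 2*((1 - exp(b))*(27*exp(2*b) - 4*exp(b) + 8) + 9*exp(3*b) - 2*exp(2*b) + 8*exp(b) + 10)*exp(b)/(9*exp(3*b) - 2*exp(2*b) + 8*exp(b) + 10)^2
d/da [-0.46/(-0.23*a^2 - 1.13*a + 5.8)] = (-0.2116*a - 0.5198)/(0.23*a^2 + 1.13*a - 5.8)^2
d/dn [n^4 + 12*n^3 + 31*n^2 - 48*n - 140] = 4*n^3 + 36*n^2 + 62*n - 48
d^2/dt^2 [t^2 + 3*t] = 2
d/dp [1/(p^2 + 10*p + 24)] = 2*(-p - 5)/(p^2 + 10*p + 24)^2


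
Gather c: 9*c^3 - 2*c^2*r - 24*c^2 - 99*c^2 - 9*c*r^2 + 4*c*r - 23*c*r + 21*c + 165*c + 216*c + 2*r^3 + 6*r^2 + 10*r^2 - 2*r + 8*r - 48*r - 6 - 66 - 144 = 9*c^3 + c^2*(-2*r - 123) + c*(-9*r^2 - 19*r + 402) + 2*r^3 + 16*r^2 - 42*r - 216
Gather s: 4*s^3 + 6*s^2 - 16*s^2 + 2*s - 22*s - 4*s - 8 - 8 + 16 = 4*s^3 - 10*s^2 - 24*s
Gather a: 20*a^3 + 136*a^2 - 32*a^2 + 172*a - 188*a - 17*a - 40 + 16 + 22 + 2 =20*a^3 + 104*a^2 - 33*a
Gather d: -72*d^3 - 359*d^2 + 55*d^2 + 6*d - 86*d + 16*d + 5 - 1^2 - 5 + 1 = -72*d^3 - 304*d^2 - 64*d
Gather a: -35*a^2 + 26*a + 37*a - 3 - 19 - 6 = -35*a^2 + 63*a - 28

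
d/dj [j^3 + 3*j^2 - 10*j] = 3*j^2 + 6*j - 10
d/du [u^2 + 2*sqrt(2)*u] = 2*u + 2*sqrt(2)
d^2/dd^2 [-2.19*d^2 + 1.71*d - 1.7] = -4.38000000000000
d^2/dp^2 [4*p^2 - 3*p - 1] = 8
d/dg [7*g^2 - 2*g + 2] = 14*g - 2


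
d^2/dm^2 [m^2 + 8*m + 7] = 2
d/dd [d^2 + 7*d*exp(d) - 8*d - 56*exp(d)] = 7*d*exp(d) + 2*d - 49*exp(d) - 8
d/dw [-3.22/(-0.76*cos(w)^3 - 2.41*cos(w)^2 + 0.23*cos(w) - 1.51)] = (7.3416*cos(w)^2 + 15.5204*cos(w) - 0.7406)*sin(w)/(0.76*cos(w)^3 + 2.41*cos(w)^2 - 0.23*cos(w) + 1.51)^2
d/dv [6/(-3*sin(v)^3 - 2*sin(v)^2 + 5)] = 6*(9*sin(v) + 4)*sin(v)*cos(v)/(3*sin(v)^3 + 2*sin(v)^2 - 5)^2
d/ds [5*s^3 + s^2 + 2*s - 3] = 15*s^2 + 2*s + 2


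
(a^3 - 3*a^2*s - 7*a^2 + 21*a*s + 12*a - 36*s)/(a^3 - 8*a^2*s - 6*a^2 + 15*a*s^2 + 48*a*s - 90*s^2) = (-a^2 + 7*a - 12)/(-a^2 + 5*a*s + 6*a - 30*s)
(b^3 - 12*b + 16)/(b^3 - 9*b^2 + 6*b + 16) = (b^2 + 2*b - 8)/(b^2 - 7*b - 8)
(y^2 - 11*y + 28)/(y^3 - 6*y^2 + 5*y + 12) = (y - 7)/(y^2 - 2*y - 3)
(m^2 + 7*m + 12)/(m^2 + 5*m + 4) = (m + 3)/(m + 1)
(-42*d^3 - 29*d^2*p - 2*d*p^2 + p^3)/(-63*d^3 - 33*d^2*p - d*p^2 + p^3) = (2*d + p)/(3*d + p)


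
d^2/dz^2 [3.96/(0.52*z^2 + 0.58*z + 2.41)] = (-2.141568*z^2 - 2.388672*z + 3.96*(1.04*z + 0.58)*(2.08*z + 1.16) - 9.925344)/(0.52*z^2 + 0.58*z + 2.41)^3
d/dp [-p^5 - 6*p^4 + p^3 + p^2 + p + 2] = -5*p^4 - 24*p^3 + 3*p^2 + 2*p + 1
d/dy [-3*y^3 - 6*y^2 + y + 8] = -9*y^2 - 12*y + 1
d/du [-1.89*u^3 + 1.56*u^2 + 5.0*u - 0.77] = -5.67*u^2 + 3.12*u + 5.0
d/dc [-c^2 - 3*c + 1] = -2*c - 3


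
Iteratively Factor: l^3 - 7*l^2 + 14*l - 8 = (l - 4)*(l^2 - 3*l + 2) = (l - 4)*(l - 2)*(l - 1)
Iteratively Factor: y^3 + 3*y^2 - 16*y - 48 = (y + 4)*(y^2 - y - 12) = (y - 4)*(y + 4)*(y + 3)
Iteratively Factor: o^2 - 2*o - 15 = (o - 5)*(o + 3)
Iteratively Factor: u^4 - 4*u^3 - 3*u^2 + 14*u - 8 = (u + 2)*(u^3 - 6*u^2 + 9*u - 4) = (u - 1)*(u + 2)*(u^2 - 5*u + 4) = (u - 4)*(u - 1)*(u + 2)*(u - 1)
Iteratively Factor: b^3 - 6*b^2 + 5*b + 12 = (b + 1)*(b^2 - 7*b + 12) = (b - 3)*(b + 1)*(b - 4)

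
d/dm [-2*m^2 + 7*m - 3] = 7 - 4*m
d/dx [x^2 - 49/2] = 2*x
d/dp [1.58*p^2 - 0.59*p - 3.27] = 3.16*p - 0.59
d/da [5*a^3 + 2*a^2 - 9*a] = 15*a^2 + 4*a - 9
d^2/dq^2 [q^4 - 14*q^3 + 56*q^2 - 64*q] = 12*q^2 - 84*q + 112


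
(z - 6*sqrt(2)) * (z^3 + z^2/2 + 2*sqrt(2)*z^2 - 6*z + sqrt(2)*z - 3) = z^4 - 4*sqrt(2)*z^3 + z^3/2 - 30*z^2 - 2*sqrt(2)*z^2 - 15*z + 36*sqrt(2)*z + 18*sqrt(2)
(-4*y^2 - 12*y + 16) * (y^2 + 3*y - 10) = -4*y^4 - 24*y^3 + 20*y^2 + 168*y - 160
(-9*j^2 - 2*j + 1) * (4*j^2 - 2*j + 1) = -36*j^4 + 10*j^3 - j^2 - 4*j + 1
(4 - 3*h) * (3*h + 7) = -9*h^2 - 9*h + 28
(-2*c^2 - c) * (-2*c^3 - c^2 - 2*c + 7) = 4*c^5 + 4*c^4 + 5*c^3 - 12*c^2 - 7*c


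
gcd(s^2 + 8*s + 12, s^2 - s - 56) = 1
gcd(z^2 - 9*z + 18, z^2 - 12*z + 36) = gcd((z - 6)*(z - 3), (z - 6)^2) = z - 6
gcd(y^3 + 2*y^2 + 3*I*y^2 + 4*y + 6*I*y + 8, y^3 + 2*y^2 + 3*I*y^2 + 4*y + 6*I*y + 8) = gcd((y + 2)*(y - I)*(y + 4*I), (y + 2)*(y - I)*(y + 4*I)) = y^3 + y^2*(2 + 3*I) + y*(4 + 6*I) + 8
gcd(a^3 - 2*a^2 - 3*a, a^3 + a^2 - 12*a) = a^2 - 3*a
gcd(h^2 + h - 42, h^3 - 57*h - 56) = h + 7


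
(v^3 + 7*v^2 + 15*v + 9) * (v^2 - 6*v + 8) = v^5 + v^4 - 19*v^3 - 25*v^2 + 66*v + 72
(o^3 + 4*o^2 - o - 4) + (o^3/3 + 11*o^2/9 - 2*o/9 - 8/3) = 4*o^3/3 + 47*o^2/9 - 11*o/9 - 20/3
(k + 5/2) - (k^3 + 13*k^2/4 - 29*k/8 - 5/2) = -k^3 - 13*k^2/4 + 37*k/8 + 5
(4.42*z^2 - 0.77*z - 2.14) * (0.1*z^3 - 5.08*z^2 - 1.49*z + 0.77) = 0.442*z^5 - 22.5306*z^4 - 2.8882*z^3 + 15.4219*z^2 + 2.5957*z - 1.6478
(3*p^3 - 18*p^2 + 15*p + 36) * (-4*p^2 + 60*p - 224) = -12*p^5 + 252*p^4 - 1812*p^3 + 4788*p^2 - 1200*p - 8064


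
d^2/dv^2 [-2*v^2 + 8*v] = -4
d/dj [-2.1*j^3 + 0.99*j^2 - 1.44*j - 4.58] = -6.3*j^2 + 1.98*j - 1.44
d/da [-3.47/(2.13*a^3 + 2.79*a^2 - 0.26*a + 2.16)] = (22.1733*a^2 + 19.3626*a - 0.9022)/(2.13*a^3 + 2.79*a^2 - 0.26*a + 2.16)^2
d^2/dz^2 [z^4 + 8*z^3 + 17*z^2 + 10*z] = 12*z^2 + 48*z + 34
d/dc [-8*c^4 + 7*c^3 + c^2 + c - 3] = -32*c^3 + 21*c^2 + 2*c + 1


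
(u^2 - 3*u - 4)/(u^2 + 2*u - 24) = (u + 1)/(u + 6)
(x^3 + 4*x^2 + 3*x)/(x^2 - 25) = x*(x^2 + 4*x + 3)/(x^2 - 25)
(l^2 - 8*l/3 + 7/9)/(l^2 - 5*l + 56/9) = (3*l - 1)/(3*l - 8)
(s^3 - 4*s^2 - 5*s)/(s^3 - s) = (s - 5)/(s - 1)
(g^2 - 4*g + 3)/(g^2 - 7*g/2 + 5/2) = 2*(g - 3)/(2*g - 5)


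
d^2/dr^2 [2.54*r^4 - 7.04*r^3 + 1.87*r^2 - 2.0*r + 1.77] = 30.48*r^2 - 42.24*r + 3.74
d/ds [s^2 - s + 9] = 2*s - 1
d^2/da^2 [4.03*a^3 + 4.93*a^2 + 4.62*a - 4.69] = 24.18*a + 9.86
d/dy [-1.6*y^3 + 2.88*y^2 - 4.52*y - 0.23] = -4.8*y^2 + 5.76*y - 4.52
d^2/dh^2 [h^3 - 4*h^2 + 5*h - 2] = 6*h - 8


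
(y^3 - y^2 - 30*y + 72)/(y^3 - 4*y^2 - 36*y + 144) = (y - 3)/(y - 6)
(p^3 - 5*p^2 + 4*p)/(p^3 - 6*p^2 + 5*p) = (p - 4)/(p - 5)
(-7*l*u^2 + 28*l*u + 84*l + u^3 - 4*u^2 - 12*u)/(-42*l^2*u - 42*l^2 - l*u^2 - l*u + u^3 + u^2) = (u^2 - 4*u - 12)/(6*l*u + 6*l + u^2 + u)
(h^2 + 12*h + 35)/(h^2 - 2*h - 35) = (h + 7)/(h - 7)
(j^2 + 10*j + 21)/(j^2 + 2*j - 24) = (j^2 + 10*j + 21)/(j^2 + 2*j - 24)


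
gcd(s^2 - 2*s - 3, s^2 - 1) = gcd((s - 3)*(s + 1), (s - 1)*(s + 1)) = s + 1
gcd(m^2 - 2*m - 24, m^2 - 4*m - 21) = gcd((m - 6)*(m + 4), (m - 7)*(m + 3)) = 1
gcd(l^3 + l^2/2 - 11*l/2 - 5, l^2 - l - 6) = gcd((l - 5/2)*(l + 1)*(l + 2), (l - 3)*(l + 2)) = l + 2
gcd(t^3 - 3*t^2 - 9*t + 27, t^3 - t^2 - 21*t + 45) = t^2 - 6*t + 9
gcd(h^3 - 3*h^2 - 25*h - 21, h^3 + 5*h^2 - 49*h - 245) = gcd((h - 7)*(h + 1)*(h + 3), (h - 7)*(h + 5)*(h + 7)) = h - 7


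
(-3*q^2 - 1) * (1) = -3*q^2 - 1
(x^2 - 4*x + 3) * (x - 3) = x^3 - 7*x^2 + 15*x - 9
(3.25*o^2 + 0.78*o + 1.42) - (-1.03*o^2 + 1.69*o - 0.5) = 4.28*o^2 - 0.91*o + 1.92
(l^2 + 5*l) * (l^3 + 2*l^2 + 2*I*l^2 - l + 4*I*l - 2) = l^5 + 7*l^4 + 2*I*l^4 + 9*l^3 + 14*I*l^3 - 7*l^2 + 20*I*l^2 - 10*l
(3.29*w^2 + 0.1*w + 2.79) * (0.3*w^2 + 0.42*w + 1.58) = 0.987*w^4 + 1.4118*w^3 + 6.0772*w^2 + 1.3298*w + 4.4082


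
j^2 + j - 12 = (j - 3)*(j + 4)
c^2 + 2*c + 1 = (c + 1)^2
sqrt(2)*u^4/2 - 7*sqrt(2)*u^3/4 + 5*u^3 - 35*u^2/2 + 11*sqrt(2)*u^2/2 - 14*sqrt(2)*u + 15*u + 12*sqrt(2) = (u - 2)*(u - 3/2)*(u + 4*sqrt(2))*(sqrt(2)*u/2 + 1)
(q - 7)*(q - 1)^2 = q^3 - 9*q^2 + 15*q - 7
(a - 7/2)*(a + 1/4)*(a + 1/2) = a^3 - 11*a^2/4 - 5*a/2 - 7/16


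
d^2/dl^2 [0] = 0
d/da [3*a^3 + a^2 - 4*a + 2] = 9*a^2 + 2*a - 4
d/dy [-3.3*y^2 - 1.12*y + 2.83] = -6.6*y - 1.12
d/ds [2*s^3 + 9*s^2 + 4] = 6*s*(s + 3)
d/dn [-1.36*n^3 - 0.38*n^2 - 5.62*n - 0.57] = -4.08*n^2 - 0.76*n - 5.62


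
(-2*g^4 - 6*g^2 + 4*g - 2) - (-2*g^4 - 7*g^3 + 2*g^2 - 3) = 7*g^3 - 8*g^2 + 4*g + 1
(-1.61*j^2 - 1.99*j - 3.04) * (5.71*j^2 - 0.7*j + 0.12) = -9.1931*j^4 - 10.2359*j^3 - 16.1586*j^2 + 1.8892*j - 0.3648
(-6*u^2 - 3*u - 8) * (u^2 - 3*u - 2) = -6*u^4 + 15*u^3 + 13*u^2 + 30*u + 16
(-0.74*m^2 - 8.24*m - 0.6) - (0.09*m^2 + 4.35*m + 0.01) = -0.83*m^2 - 12.59*m - 0.61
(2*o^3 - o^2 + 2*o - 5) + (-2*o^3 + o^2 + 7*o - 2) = 9*o - 7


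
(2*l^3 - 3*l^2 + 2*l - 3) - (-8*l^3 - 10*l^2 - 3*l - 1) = 10*l^3 + 7*l^2 + 5*l - 2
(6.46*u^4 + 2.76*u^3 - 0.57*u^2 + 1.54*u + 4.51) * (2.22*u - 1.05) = 14.3412*u^5 - 0.6558*u^4 - 4.1634*u^3 + 4.0173*u^2 + 8.3952*u - 4.7355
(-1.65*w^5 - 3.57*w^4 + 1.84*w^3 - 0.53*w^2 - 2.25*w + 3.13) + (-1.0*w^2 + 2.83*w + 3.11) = -1.65*w^5 - 3.57*w^4 + 1.84*w^3 - 1.53*w^2 + 0.58*w + 6.24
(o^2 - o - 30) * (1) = o^2 - o - 30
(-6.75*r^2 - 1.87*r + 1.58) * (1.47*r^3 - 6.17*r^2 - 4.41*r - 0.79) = -9.9225*r^5 + 38.8986*r^4 + 43.628*r^3 + 3.8306*r^2 - 5.4905*r - 1.2482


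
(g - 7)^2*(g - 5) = g^3 - 19*g^2 + 119*g - 245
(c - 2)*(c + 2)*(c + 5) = c^3 + 5*c^2 - 4*c - 20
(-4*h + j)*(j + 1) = -4*h*j - 4*h + j^2 + j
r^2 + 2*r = r*(r + 2)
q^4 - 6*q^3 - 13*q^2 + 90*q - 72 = (q - 6)*(q - 3)*(q - 1)*(q + 4)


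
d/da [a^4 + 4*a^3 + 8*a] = 4*a^3 + 12*a^2 + 8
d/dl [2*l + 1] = 2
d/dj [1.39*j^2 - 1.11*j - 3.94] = 2.78*j - 1.11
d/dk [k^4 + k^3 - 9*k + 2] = 4*k^3 + 3*k^2 - 9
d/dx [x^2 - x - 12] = 2*x - 1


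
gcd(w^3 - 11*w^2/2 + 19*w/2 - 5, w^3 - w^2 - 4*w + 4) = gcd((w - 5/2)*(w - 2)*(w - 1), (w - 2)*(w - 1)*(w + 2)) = w^2 - 3*w + 2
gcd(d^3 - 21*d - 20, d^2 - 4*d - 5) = d^2 - 4*d - 5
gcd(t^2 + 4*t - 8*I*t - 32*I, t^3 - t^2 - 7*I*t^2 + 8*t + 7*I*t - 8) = t - 8*I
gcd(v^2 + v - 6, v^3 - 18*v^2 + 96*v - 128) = v - 2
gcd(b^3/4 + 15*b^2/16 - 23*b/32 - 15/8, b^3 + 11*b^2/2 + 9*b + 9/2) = 1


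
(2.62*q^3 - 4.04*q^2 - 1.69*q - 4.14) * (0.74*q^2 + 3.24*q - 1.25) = 1.9388*q^5 + 5.4992*q^4 - 17.6152*q^3 - 3.4892*q^2 - 11.3011*q + 5.175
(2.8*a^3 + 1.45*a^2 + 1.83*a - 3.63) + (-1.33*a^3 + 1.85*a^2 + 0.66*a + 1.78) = 1.47*a^3 + 3.3*a^2 + 2.49*a - 1.85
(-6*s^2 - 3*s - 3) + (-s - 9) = -6*s^2 - 4*s - 12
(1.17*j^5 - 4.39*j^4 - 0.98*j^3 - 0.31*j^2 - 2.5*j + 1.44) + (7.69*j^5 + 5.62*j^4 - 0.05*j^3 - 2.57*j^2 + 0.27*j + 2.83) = 8.86*j^5 + 1.23*j^4 - 1.03*j^3 - 2.88*j^2 - 2.23*j + 4.27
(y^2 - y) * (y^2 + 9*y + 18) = y^4 + 8*y^3 + 9*y^2 - 18*y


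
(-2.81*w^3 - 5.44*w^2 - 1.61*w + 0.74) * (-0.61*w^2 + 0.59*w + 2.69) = 1.7141*w^5 + 1.6605*w^4 - 9.7864*w^3 - 16.0349*w^2 - 3.8943*w + 1.9906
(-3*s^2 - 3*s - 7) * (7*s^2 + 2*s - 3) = -21*s^4 - 27*s^3 - 46*s^2 - 5*s + 21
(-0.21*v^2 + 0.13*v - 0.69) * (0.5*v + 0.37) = -0.105*v^3 - 0.0127*v^2 - 0.2969*v - 0.2553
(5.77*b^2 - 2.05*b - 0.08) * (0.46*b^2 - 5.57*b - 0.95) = 2.6542*b^4 - 33.0819*b^3 + 5.9002*b^2 + 2.3931*b + 0.076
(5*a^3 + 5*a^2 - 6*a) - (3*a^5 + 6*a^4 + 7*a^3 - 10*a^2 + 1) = -3*a^5 - 6*a^4 - 2*a^3 + 15*a^2 - 6*a - 1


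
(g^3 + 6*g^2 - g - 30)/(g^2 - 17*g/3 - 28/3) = 3*(-g^3 - 6*g^2 + g + 30)/(-3*g^2 + 17*g + 28)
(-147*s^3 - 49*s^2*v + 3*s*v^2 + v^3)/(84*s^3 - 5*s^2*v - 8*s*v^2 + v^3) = (-7*s - v)/(4*s - v)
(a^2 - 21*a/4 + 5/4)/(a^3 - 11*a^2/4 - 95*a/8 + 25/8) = 2/(2*a + 5)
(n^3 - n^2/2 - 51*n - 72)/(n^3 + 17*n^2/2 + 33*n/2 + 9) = (n - 8)/(n + 1)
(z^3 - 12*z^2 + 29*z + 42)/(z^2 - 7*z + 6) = (z^2 - 6*z - 7)/(z - 1)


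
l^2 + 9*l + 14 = (l + 2)*(l + 7)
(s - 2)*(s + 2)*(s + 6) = s^3 + 6*s^2 - 4*s - 24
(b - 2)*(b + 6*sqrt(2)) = b^2 - 2*b + 6*sqrt(2)*b - 12*sqrt(2)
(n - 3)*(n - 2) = n^2 - 5*n + 6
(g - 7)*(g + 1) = g^2 - 6*g - 7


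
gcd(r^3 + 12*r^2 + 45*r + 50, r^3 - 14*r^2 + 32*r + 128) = r + 2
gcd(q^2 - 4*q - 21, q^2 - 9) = q + 3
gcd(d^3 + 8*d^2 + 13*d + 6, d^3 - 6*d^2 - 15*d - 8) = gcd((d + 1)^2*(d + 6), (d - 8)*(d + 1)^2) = d^2 + 2*d + 1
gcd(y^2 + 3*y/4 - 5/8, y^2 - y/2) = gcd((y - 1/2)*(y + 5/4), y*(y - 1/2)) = y - 1/2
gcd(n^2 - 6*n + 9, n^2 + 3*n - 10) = 1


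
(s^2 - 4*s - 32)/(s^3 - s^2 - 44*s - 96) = 1/(s + 3)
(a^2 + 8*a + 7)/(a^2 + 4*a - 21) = (a + 1)/(a - 3)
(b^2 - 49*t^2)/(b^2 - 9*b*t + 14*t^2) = (-b - 7*t)/(-b + 2*t)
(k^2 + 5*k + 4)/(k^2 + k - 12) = (k + 1)/(k - 3)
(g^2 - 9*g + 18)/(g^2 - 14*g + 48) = (g - 3)/(g - 8)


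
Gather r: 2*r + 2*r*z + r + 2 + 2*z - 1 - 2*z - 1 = r*(2*z + 3)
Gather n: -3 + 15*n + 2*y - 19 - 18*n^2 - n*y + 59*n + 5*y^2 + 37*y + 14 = -18*n^2 + n*(74 - y) + 5*y^2 + 39*y - 8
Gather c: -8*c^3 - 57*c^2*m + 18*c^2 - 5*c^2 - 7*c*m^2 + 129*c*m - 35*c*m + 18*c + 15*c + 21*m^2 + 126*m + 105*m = -8*c^3 + c^2*(13 - 57*m) + c*(-7*m^2 + 94*m + 33) + 21*m^2 + 231*m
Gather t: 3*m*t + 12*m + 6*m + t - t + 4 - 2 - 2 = 3*m*t + 18*m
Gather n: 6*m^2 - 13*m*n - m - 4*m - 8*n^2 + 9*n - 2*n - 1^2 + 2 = 6*m^2 - 5*m - 8*n^2 + n*(7 - 13*m) + 1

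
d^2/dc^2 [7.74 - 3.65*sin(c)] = 3.65*sin(c)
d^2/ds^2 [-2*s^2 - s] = -4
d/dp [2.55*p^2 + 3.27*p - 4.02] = 5.1*p + 3.27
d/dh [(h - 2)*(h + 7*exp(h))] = h + (h - 2)*(7*exp(h) + 1) + 7*exp(h)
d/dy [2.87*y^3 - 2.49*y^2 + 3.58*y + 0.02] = 8.61*y^2 - 4.98*y + 3.58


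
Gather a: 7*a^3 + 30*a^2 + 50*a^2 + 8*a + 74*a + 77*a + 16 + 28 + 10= 7*a^3 + 80*a^2 + 159*a + 54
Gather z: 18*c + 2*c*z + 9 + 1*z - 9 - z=2*c*z + 18*c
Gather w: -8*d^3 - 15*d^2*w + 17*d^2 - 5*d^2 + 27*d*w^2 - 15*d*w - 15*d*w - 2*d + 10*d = -8*d^3 + 12*d^2 + 27*d*w^2 + 8*d + w*(-15*d^2 - 30*d)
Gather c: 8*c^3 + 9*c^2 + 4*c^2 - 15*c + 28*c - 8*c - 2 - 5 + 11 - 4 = 8*c^3 + 13*c^2 + 5*c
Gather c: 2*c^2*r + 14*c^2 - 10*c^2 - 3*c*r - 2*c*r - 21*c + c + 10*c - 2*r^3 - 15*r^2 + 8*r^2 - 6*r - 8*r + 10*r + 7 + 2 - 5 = c^2*(2*r + 4) + c*(-5*r - 10) - 2*r^3 - 7*r^2 - 4*r + 4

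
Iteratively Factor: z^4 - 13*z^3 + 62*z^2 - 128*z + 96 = (z - 3)*(z^3 - 10*z^2 + 32*z - 32) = (z - 4)*(z - 3)*(z^2 - 6*z + 8) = (z - 4)^2*(z - 3)*(z - 2)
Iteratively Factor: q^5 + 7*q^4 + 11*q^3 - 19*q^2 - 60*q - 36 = (q + 2)*(q^4 + 5*q^3 + q^2 - 21*q - 18) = (q - 2)*(q + 2)*(q^3 + 7*q^2 + 15*q + 9) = (q - 2)*(q + 1)*(q + 2)*(q^2 + 6*q + 9) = (q - 2)*(q + 1)*(q + 2)*(q + 3)*(q + 3)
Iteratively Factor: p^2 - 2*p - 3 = (p - 3)*(p + 1)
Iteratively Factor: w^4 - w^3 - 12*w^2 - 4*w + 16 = (w + 2)*(w^3 - 3*w^2 - 6*w + 8) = (w + 2)^2*(w^2 - 5*w + 4) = (w - 1)*(w + 2)^2*(w - 4)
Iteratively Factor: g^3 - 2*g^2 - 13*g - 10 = (g + 2)*(g^2 - 4*g - 5) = (g - 5)*(g + 2)*(g + 1)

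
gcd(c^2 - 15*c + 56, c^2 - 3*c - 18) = 1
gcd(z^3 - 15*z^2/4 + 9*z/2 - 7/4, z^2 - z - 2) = 1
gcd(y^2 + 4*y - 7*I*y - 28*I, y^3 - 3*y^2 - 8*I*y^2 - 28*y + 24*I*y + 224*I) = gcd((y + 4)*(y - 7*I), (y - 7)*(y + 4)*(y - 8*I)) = y + 4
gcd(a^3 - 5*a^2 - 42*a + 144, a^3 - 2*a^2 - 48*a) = a^2 - 2*a - 48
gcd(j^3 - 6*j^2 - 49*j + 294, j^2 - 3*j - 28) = j - 7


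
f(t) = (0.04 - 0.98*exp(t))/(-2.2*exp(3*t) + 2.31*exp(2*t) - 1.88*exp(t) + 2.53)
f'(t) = (0.04 - 0.98*exp(t))*(6.6*exp(3*t) - 4.62*exp(2*t) + 1.88*exp(t))/(-2.2*exp(3*t) + 2.31*exp(2*t) - 1.88*exp(t) + 2.53)^2 - 0.98*exp(t)/(-2.2*exp(3*t) + 2.31*exp(2*t) - 1.88*exp(t) + 2.53)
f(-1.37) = -0.10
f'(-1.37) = -0.13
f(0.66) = 0.22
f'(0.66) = -0.67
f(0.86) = 0.13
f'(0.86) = -0.33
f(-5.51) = 0.01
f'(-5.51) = -0.00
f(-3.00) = -0.00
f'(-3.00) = -0.02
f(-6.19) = 0.02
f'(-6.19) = -0.00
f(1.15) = 0.06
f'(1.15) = -0.15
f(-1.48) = -0.08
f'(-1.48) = -0.11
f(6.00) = 0.00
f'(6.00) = 0.00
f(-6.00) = 0.01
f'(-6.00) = 0.00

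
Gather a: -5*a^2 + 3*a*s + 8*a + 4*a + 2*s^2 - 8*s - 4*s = -5*a^2 + a*(3*s + 12) + 2*s^2 - 12*s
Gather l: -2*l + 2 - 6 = -2*l - 4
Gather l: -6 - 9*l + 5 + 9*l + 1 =0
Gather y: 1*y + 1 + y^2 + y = y^2 + 2*y + 1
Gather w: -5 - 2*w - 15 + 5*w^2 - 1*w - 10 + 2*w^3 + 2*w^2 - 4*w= 2*w^3 + 7*w^2 - 7*w - 30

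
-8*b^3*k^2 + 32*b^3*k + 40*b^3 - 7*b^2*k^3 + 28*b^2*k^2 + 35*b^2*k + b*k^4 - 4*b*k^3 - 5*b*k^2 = (-8*b + k)*(b + k)*(k - 5)*(b*k + b)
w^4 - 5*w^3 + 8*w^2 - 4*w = w*(w - 2)^2*(w - 1)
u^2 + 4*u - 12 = (u - 2)*(u + 6)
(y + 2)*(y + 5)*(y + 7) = y^3 + 14*y^2 + 59*y + 70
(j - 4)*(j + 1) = j^2 - 3*j - 4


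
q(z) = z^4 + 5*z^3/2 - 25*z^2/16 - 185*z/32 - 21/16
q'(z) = 4*z^3 + 15*z^2/2 - 25*z/8 - 185/32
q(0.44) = -3.91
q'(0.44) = -5.36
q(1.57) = 1.51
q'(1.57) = 23.28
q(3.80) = 299.85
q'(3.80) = 310.13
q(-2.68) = 6.42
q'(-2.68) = -20.53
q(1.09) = -4.82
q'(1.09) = 4.90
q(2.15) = 25.25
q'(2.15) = 61.92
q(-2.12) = 0.30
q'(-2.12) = -3.56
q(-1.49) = 0.49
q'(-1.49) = 2.29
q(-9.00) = 4662.66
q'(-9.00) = -2286.16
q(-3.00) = 15.47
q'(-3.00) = -36.91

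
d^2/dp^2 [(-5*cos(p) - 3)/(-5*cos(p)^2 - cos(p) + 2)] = 2*(-1125*(1 - cos(2*p))^2*cos(p) - 275*(1 - cos(2*p))^2 + 1421*cos(p) - 466*cos(2*p) - 1095*cos(3*p) + 250*cos(5*p) + 978)/(2*cos(p) + 5*cos(2*p) + 1)^3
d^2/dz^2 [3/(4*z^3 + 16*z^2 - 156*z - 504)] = 3*(-(3*z + 4)*(z^3 + 4*z^2 - 39*z - 126) + (3*z^2 + 8*z - 39)^2)/(2*(z^3 + 4*z^2 - 39*z - 126)^3)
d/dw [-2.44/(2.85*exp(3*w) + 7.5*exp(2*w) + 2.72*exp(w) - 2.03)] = (20.862*exp(2*w) + 36.6*exp(w) + 6.6368)*exp(w)/(2.85*exp(3*w) + 7.5*exp(2*w) + 2.72*exp(w) - 2.03)^2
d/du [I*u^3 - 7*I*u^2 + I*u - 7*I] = I*(3*u^2 - 14*u + 1)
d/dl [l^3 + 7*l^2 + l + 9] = 3*l^2 + 14*l + 1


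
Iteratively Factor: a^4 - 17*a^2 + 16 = (a + 1)*(a^3 - a^2 - 16*a + 16) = (a - 1)*(a + 1)*(a^2 - 16) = (a - 4)*(a - 1)*(a + 1)*(a + 4)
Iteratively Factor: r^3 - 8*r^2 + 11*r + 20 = (r + 1)*(r^2 - 9*r + 20) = (r - 5)*(r + 1)*(r - 4)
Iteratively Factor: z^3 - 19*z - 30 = (z + 2)*(z^2 - 2*z - 15) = (z + 2)*(z + 3)*(z - 5)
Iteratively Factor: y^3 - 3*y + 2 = (y - 1)*(y^2 + y - 2) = (y - 1)^2*(y + 2)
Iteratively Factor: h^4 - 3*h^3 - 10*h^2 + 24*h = (h - 4)*(h^3 + h^2 - 6*h) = (h - 4)*(h - 2)*(h^2 + 3*h) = h*(h - 4)*(h - 2)*(h + 3)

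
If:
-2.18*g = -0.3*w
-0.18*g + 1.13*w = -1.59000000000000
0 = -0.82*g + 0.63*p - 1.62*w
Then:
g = -0.20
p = -3.96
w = -1.44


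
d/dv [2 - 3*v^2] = -6*v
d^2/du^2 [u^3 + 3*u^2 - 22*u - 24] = 6*u + 6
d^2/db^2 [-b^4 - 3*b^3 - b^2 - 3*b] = -12*b^2 - 18*b - 2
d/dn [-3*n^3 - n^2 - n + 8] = -9*n^2 - 2*n - 1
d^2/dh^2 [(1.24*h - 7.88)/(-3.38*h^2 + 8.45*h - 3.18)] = (-(1.24*h - 7.88)*(6.76*h - 8.45)*(13.52*h - 16.9) + (25.1472*h - 74.2248)*(3.38*h^2 - 8.45*h + 3.18))/(3.38*h^2 - 8.45*h + 3.18)^3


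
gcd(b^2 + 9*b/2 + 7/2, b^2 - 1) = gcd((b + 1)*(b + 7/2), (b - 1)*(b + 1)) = b + 1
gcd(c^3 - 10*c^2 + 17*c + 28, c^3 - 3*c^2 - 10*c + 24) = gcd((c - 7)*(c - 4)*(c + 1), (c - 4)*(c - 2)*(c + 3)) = c - 4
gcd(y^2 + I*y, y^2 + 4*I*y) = y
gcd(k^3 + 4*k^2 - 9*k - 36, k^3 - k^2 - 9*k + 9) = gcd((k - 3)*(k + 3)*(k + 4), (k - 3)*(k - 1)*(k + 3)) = k^2 - 9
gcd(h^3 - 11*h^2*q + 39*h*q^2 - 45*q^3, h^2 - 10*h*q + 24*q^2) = 1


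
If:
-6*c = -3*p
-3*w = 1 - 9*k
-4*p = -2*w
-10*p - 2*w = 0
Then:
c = 0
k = 1/9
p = 0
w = 0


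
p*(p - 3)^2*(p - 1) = p^4 - 7*p^3 + 15*p^2 - 9*p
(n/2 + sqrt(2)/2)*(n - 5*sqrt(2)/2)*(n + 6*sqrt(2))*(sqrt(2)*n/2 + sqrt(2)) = sqrt(2)*n^4/4 + sqrt(2)*n^3/2 + 9*n^3/4 - 23*sqrt(2)*n^2/4 + 9*n^2/2 - 23*sqrt(2)*n/2 - 15*n - 30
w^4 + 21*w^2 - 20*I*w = w*(w - 4*I)*(w - I)*(w + 5*I)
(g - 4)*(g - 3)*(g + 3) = g^3 - 4*g^2 - 9*g + 36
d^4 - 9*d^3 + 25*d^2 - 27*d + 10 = (d - 5)*(d - 2)*(d - 1)^2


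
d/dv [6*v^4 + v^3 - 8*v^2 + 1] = v*(24*v^2 + 3*v - 16)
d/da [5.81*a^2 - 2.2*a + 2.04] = 11.62*a - 2.2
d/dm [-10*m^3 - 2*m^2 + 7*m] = -30*m^2 - 4*m + 7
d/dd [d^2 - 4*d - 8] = 2*d - 4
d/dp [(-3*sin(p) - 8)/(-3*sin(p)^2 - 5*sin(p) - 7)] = (-48*sin(p) + 9*cos(p)^2 - 28)*cos(p)/(3*sin(p)^2 + 5*sin(p) + 7)^2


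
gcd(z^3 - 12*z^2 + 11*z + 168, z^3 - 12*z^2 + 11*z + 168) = z^3 - 12*z^2 + 11*z + 168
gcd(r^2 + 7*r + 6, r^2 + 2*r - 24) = r + 6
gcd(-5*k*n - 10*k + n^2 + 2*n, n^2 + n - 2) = n + 2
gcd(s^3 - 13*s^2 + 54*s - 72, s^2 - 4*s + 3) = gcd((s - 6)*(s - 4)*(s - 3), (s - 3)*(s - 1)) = s - 3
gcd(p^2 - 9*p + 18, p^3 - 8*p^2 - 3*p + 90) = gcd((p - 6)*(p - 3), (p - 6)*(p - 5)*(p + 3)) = p - 6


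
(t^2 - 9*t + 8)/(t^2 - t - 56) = (t - 1)/(t + 7)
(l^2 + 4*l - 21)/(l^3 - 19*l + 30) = (l + 7)/(l^2 + 3*l - 10)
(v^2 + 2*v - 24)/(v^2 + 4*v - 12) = (v - 4)/(v - 2)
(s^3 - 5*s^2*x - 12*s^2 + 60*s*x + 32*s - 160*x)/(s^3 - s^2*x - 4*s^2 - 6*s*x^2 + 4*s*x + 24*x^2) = (-s^2 + 5*s*x + 8*s - 40*x)/(-s^2 + s*x + 6*x^2)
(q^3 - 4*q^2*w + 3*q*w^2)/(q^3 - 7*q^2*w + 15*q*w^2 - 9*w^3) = q/(q - 3*w)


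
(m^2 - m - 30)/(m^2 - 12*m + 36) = (m + 5)/(m - 6)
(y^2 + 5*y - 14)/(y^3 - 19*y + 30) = (y + 7)/(y^2 + 2*y - 15)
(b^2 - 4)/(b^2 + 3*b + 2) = (b - 2)/(b + 1)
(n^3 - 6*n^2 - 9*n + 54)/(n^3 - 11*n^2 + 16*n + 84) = (n^2 - 9)/(n^2 - 5*n - 14)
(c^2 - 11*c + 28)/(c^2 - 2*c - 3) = (-c^2 + 11*c - 28)/(-c^2 + 2*c + 3)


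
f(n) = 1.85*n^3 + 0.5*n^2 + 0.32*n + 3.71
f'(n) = 5.55*n^2 + 1.0*n + 0.32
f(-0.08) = 3.69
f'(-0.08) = 0.28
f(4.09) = 139.96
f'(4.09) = 97.25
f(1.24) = 8.40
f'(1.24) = 10.09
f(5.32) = 298.12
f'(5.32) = 162.72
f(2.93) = 55.47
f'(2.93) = 50.90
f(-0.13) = 3.67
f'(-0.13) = 0.28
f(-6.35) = -451.85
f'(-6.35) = 217.76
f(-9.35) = -1467.76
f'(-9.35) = 476.16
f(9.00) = 1395.74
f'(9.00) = 458.87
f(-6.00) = -379.81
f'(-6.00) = 194.12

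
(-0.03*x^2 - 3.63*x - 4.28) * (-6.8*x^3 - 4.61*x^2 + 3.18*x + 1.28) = 0.204*x^5 + 24.8223*x^4 + 45.7429*x^3 + 8.149*x^2 - 18.2568*x - 5.4784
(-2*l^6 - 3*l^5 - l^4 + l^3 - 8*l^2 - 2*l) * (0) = 0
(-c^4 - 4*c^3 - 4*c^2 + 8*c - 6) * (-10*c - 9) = 10*c^5 + 49*c^4 + 76*c^3 - 44*c^2 - 12*c + 54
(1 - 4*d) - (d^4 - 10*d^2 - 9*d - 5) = -d^4 + 10*d^2 + 5*d + 6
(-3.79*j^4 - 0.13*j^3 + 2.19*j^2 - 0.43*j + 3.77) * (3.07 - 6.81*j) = 25.8099*j^5 - 10.75*j^4 - 15.313*j^3 + 9.6516*j^2 - 26.9938*j + 11.5739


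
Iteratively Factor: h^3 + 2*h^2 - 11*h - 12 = (h - 3)*(h^2 + 5*h + 4) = (h - 3)*(h + 4)*(h + 1)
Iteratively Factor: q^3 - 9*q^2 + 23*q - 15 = (q - 5)*(q^2 - 4*q + 3) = (q - 5)*(q - 3)*(q - 1)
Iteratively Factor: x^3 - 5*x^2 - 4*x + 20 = (x + 2)*(x^2 - 7*x + 10) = (x - 2)*(x + 2)*(x - 5)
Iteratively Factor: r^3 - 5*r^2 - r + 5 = (r - 1)*(r^2 - 4*r - 5) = (r - 5)*(r - 1)*(r + 1)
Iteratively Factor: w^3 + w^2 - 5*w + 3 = (w - 1)*(w^2 + 2*w - 3) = (w - 1)^2*(w + 3)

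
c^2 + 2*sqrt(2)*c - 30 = (c - 3*sqrt(2))*(c + 5*sqrt(2))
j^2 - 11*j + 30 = (j - 6)*(j - 5)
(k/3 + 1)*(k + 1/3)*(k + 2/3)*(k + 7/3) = k^4/3 + 19*k^3/9 + 113*k^2/27 + 221*k/81 + 14/27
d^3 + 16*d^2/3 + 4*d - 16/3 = (d - 2/3)*(d + 2)*(d + 4)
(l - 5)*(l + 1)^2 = l^3 - 3*l^2 - 9*l - 5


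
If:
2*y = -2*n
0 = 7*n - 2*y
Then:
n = 0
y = 0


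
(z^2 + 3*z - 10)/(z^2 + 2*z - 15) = (z - 2)/(z - 3)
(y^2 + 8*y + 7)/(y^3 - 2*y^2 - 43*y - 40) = (y + 7)/(y^2 - 3*y - 40)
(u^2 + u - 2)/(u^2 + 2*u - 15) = (u^2 + u - 2)/(u^2 + 2*u - 15)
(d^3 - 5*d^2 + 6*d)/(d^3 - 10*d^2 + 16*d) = (d - 3)/(d - 8)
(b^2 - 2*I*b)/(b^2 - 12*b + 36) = b*(b - 2*I)/(b^2 - 12*b + 36)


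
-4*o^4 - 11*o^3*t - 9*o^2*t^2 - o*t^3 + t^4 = (-4*o + t)*(o + t)^3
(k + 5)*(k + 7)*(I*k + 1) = I*k^3 + k^2 + 12*I*k^2 + 12*k + 35*I*k + 35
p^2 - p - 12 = (p - 4)*(p + 3)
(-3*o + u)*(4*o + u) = -12*o^2 + o*u + u^2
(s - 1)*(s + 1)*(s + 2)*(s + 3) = s^4 + 5*s^3 + 5*s^2 - 5*s - 6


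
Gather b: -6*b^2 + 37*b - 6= -6*b^2 + 37*b - 6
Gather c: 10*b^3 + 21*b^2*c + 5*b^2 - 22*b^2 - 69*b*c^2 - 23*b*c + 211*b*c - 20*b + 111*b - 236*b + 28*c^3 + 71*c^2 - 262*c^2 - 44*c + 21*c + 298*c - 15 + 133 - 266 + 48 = 10*b^3 - 17*b^2 - 145*b + 28*c^3 + c^2*(-69*b - 191) + c*(21*b^2 + 188*b + 275) - 100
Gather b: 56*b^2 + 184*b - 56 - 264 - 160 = 56*b^2 + 184*b - 480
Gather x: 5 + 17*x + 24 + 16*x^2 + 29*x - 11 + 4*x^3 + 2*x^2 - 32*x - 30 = 4*x^3 + 18*x^2 + 14*x - 12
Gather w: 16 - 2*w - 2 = 14 - 2*w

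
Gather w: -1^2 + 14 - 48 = -35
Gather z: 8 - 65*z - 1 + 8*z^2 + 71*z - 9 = 8*z^2 + 6*z - 2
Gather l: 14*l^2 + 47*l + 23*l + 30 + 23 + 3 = 14*l^2 + 70*l + 56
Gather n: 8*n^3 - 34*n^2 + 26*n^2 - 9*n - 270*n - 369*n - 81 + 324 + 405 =8*n^3 - 8*n^2 - 648*n + 648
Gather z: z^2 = z^2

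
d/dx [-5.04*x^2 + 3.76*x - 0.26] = 3.76 - 10.08*x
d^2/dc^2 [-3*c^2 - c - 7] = -6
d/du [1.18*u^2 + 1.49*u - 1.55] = 2.36*u + 1.49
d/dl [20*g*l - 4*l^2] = 20*g - 8*l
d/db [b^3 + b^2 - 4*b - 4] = 3*b^2 + 2*b - 4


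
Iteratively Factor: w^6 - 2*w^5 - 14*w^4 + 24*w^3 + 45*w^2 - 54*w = (w - 1)*(w^5 - w^4 - 15*w^3 + 9*w^2 + 54*w) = w*(w - 1)*(w^4 - w^3 - 15*w^2 + 9*w + 54) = w*(w - 3)*(w - 1)*(w^3 + 2*w^2 - 9*w - 18) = w*(w - 3)*(w - 1)*(w + 3)*(w^2 - w - 6) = w*(w - 3)*(w - 1)*(w + 2)*(w + 3)*(w - 3)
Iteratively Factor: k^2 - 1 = (k + 1)*(k - 1)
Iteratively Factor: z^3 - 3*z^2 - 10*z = (z + 2)*(z^2 - 5*z) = (z - 5)*(z + 2)*(z)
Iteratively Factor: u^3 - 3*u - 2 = (u - 2)*(u^2 + 2*u + 1) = (u - 2)*(u + 1)*(u + 1)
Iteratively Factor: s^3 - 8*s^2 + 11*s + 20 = (s + 1)*(s^2 - 9*s + 20) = (s - 5)*(s + 1)*(s - 4)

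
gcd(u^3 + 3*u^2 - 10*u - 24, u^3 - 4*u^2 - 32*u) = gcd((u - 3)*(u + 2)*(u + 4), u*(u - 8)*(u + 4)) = u + 4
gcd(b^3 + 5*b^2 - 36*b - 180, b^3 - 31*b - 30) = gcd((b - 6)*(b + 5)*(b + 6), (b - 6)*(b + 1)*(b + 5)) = b^2 - b - 30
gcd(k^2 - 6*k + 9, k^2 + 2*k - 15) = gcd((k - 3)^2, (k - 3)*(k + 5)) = k - 3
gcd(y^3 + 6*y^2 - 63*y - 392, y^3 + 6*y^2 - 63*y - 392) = y^3 + 6*y^2 - 63*y - 392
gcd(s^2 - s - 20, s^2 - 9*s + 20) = s - 5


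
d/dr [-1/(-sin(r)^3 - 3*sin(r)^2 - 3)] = -3*(sin(r) + 2)*sin(r)*cos(r)/(sin(r)^3 + 3*sin(r)^2 + 3)^2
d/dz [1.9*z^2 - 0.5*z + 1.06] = 3.8*z - 0.5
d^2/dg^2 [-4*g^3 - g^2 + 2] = -24*g - 2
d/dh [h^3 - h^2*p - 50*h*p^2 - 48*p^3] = 3*h^2 - 2*h*p - 50*p^2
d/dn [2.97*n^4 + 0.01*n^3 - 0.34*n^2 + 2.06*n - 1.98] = 11.88*n^3 + 0.03*n^2 - 0.68*n + 2.06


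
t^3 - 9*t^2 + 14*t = t*(t - 7)*(t - 2)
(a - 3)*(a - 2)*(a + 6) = a^3 + a^2 - 24*a + 36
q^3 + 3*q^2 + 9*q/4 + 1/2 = (q + 1/2)^2*(q + 2)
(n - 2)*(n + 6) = n^2 + 4*n - 12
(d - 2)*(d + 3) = d^2 + d - 6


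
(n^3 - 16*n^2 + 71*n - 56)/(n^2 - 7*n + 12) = (n^3 - 16*n^2 + 71*n - 56)/(n^2 - 7*n + 12)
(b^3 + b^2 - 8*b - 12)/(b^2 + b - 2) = (b^2 - b - 6)/(b - 1)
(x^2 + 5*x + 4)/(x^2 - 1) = (x + 4)/(x - 1)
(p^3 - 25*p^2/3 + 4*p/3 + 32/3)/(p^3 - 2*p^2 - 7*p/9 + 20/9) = 3*(p - 8)/(3*p - 5)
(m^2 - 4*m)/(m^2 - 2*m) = (m - 4)/(m - 2)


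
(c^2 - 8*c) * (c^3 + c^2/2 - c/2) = c^5 - 15*c^4/2 - 9*c^3/2 + 4*c^2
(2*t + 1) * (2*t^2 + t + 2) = 4*t^3 + 4*t^2 + 5*t + 2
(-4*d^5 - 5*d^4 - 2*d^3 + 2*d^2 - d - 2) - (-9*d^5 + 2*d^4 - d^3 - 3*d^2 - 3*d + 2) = 5*d^5 - 7*d^4 - d^3 + 5*d^2 + 2*d - 4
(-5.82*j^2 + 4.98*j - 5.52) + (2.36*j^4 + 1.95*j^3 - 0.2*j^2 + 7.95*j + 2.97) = 2.36*j^4 + 1.95*j^3 - 6.02*j^2 + 12.93*j - 2.55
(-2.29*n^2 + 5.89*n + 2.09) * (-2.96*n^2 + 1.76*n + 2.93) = 6.7784*n^4 - 21.4648*n^3 - 2.5297*n^2 + 20.9361*n + 6.1237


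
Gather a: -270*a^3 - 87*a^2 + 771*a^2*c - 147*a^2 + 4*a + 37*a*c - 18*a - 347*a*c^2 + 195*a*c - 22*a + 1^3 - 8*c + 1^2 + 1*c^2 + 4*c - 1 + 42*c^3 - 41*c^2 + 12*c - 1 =-270*a^3 + a^2*(771*c - 234) + a*(-347*c^2 + 232*c - 36) + 42*c^3 - 40*c^2 + 8*c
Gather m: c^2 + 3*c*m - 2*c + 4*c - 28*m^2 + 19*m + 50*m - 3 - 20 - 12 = c^2 + 2*c - 28*m^2 + m*(3*c + 69) - 35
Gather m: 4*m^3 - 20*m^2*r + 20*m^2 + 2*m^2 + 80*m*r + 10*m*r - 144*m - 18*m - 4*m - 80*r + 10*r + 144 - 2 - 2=4*m^3 + m^2*(22 - 20*r) + m*(90*r - 166) - 70*r + 140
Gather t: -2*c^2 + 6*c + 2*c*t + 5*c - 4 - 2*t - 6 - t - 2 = -2*c^2 + 11*c + t*(2*c - 3) - 12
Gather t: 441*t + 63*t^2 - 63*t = 63*t^2 + 378*t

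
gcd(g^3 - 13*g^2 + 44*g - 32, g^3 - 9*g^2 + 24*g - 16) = g^2 - 5*g + 4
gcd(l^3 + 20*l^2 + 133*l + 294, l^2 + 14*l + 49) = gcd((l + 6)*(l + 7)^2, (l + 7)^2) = l^2 + 14*l + 49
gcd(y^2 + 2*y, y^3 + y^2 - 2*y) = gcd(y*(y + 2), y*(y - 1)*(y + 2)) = y^2 + 2*y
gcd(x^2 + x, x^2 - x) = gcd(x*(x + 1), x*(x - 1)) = x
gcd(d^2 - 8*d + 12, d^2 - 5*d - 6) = d - 6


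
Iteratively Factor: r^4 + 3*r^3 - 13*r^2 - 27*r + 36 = (r + 4)*(r^3 - r^2 - 9*r + 9) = (r - 1)*(r + 4)*(r^2 - 9) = (r - 1)*(r + 3)*(r + 4)*(r - 3)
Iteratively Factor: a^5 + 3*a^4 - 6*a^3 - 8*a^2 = (a + 1)*(a^4 + 2*a^3 - 8*a^2) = (a - 2)*(a + 1)*(a^3 + 4*a^2) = (a - 2)*(a + 1)*(a + 4)*(a^2) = a*(a - 2)*(a + 1)*(a + 4)*(a)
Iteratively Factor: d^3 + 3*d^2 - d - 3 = (d + 3)*(d^2 - 1) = (d + 1)*(d + 3)*(d - 1)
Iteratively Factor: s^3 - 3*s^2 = (s)*(s^2 - 3*s) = s*(s - 3)*(s)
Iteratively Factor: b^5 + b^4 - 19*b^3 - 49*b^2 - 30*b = (b + 1)*(b^4 - 19*b^2 - 30*b) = b*(b + 1)*(b^3 - 19*b - 30) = b*(b - 5)*(b + 1)*(b^2 + 5*b + 6) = b*(b - 5)*(b + 1)*(b + 2)*(b + 3)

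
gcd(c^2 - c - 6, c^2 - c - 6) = c^2 - c - 6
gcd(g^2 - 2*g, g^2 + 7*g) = g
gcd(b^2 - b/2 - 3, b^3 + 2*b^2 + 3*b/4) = b + 3/2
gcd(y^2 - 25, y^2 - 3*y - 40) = y + 5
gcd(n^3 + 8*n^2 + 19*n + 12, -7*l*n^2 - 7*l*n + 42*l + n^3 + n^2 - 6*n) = n + 3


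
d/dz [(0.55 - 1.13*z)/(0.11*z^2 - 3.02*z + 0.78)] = (0.1243*z^2 - 0.121*z + 0.7796)/(0.0121*z^4 - 0.6644*z^3 + 9.292*z^2 - 4.7112*z + 0.6084)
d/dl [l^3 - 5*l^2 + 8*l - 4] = 3*l^2 - 10*l + 8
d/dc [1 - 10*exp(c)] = -10*exp(c)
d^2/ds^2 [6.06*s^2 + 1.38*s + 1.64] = 12.1200000000000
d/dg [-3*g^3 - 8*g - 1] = -9*g^2 - 8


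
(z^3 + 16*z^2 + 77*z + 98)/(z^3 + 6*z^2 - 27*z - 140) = (z^2 + 9*z + 14)/(z^2 - z - 20)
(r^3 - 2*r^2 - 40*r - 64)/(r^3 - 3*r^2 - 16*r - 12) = (r^2 - 4*r - 32)/(r^2 - 5*r - 6)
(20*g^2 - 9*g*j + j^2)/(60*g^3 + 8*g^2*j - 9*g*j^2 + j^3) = (4*g - j)/(12*g^2 + 4*g*j - j^2)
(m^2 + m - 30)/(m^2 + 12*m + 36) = (m - 5)/(m + 6)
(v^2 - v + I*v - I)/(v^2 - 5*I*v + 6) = (v - 1)/(v - 6*I)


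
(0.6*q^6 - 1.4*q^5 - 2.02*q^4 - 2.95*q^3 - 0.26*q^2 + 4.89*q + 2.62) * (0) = 0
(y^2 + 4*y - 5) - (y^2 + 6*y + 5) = -2*y - 10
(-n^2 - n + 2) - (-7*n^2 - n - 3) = 6*n^2 + 5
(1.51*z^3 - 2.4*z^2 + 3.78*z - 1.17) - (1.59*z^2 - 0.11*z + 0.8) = 1.51*z^3 - 3.99*z^2 + 3.89*z - 1.97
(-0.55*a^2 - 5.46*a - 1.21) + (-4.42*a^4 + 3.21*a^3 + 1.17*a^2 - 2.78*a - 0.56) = -4.42*a^4 + 3.21*a^3 + 0.62*a^2 - 8.24*a - 1.77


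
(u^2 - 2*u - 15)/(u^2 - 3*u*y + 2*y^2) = (u^2 - 2*u - 15)/(u^2 - 3*u*y + 2*y^2)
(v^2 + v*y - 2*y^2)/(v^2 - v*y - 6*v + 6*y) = (v + 2*y)/(v - 6)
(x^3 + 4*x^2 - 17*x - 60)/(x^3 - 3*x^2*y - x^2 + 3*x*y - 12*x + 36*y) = (x + 5)/(x - 3*y)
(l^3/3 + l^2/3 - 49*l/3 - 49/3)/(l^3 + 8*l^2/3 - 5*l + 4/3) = (l^3 + l^2 - 49*l - 49)/(3*l^3 + 8*l^2 - 15*l + 4)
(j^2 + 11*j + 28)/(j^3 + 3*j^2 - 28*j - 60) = (j^2 + 11*j + 28)/(j^3 + 3*j^2 - 28*j - 60)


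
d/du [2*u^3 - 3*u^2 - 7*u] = 6*u^2 - 6*u - 7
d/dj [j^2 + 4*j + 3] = 2*j + 4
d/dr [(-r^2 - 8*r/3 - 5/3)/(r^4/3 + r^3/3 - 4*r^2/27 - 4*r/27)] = 9*(54*r^3 + 135*r^2 - 20)/(r^2*(81*r^4 - 72*r^2 + 16))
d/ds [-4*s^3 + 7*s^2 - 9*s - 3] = -12*s^2 + 14*s - 9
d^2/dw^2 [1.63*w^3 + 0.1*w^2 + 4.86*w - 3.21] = 9.78*w + 0.2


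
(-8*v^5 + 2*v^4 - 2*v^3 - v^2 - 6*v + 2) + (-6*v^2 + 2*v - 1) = -8*v^5 + 2*v^4 - 2*v^3 - 7*v^2 - 4*v + 1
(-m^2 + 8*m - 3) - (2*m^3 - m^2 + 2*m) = -2*m^3 + 6*m - 3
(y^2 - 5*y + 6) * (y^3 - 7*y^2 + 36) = y^5 - 12*y^4 + 41*y^3 - 6*y^2 - 180*y + 216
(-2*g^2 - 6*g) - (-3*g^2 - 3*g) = g^2 - 3*g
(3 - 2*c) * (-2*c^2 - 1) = 4*c^3 - 6*c^2 + 2*c - 3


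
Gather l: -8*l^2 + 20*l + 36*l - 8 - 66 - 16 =-8*l^2 + 56*l - 90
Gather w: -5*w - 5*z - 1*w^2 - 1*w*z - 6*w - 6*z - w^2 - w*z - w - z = -2*w^2 + w*(-2*z - 12) - 12*z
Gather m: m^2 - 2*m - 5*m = m^2 - 7*m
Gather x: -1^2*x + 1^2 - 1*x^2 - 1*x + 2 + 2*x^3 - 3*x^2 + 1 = 2*x^3 - 4*x^2 - 2*x + 4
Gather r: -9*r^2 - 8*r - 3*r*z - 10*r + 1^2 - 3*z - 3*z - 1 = -9*r^2 + r*(-3*z - 18) - 6*z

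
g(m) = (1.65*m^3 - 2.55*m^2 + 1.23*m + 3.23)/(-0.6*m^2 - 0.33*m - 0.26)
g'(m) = (1.2*m + 0.33)*(1.65*m^3 - 2.55*m^2 + 1.23*m + 3.23)/(-0.6*m^2 - 0.33*m - 0.26)^2 + (4.95*m^2 - 5.1*m + 1.23)/(-0.6*m^2 - 0.33*m - 0.26) = (-0.99*m^4 - 1.089*m^3 + 0.2925*m^2 + 5.202*m + 0.7461)/(0.36*m^4 + 0.396*m^3 + 0.4209*m^2 + 0.1716*m + 0.0676)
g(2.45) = -3.26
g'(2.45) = -1.67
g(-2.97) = 14.47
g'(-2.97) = -2.90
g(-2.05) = 11.51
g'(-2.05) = -3.79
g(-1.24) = 6.93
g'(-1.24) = -9.23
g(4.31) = -7.27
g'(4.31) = -2.43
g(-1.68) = 9.90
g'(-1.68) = -5.05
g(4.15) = -6.88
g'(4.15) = -2.40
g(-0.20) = -13.16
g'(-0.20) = -5.80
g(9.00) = -19.50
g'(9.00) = -2.69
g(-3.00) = 14.55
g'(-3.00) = -2.89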